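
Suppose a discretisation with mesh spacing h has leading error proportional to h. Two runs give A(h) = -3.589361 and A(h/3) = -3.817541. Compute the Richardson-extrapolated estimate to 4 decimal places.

-3.9316

The leading error scales as h; refining by a factor of 3 reduces it by 3^1 = 3.
Extrapolated value = (3·A(h/3) − A(h)) / (3 − 1)
= (3·(-3.817541) − (-3.589361)) / 2
= -7.863262 / 2 = -3.931631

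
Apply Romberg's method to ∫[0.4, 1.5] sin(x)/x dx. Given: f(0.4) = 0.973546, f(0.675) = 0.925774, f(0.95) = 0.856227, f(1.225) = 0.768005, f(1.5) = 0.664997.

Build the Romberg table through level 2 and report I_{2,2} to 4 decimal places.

0.9282

I_{0,0} (trapezoid, 1 panel, h=1.1000): 0.901199
I_{1,0} (trapezoid, 2 panels, h=0.5500): 0.921524
I_{2,0} (trapezoid, 4 panels, h=0.2750): 0.926551
I_{1,1} = 0.921524 + (0.921524 − 0.901199)/3 = 0.928299
I_{2,1} = 0.926551 + (0.926551 − 0.921524)/3 = 0.928227
I_{2,2} = 0.928227 + (0.928227 − 0.928299)/15 = 0.928222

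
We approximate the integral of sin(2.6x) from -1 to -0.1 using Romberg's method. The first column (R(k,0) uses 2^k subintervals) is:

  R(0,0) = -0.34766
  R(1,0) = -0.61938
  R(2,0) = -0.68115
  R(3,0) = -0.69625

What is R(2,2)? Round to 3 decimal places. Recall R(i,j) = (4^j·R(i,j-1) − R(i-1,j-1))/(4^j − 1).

-0.701

Richardson extrapolation on the trapezoidal column (denominator 4−1=3):
R(1,1) = -0.61938 + (-0.61938 − (-0.34766))/3 = -0.70995
R(2,1) = (4·(-0.68115) − (-0.61938)) / 3 = -0.70174
R(2,2) = (16·(-0.70174) − (-0.70995)) / 15 = -0.70119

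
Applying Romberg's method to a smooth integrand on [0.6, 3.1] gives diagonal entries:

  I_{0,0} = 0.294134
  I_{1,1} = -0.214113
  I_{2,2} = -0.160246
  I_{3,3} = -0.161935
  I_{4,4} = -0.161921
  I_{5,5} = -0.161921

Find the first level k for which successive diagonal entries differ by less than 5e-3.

|I_{1,1} − I_{0,0}| = 0.508247 ≥ 5e-3
|I_{2,2} − I_{1,1}| = 0.053867 ≥ 5e-3
|I_{3,3} − I_{2,2}| = 0.001689 < 5e-3

k = 3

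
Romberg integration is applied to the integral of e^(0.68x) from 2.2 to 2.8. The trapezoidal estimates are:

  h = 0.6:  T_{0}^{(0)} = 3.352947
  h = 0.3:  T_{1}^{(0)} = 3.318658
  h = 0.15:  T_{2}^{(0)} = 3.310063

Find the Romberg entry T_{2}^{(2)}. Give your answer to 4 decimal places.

3.3072

T_{1}^{(1)} = (4·3.318658 − 3.352947) / 3 = 3.307228
T_{2}^{(1)} = 3.310063 + (3.310063 − 3.318658)/3 = 3.307198
T_{2}^{(2)} = (16·3.307198 − 3.307228) / 15 = 3.307196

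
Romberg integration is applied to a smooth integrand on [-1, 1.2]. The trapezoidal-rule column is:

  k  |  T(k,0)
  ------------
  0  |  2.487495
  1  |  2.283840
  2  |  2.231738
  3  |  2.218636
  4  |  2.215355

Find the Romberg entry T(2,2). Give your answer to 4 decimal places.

Richardson extrapolation on the trapezoidal column (denominator 4−1=3):
T(1,1) = 2.283840 + (2.283840 − 2.487495)/3 = 2.215955
T(2,1) = 2.231738 + (2.231738 − 2.283840)/3 = 2.214371
T(2,2) = (16·2.214371 − 2.215955) / 15 = 2.214265

2.2143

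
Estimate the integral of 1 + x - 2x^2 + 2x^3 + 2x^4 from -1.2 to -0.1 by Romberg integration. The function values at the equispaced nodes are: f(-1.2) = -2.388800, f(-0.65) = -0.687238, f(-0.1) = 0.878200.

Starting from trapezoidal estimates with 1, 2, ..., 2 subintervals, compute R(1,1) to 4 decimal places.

R(0,0) (trapezoid, 1 panel, h=1.1000): -0.830830
R(1,0) (trapezoid, 2 panels, h=0.5500): -0.793396
R(1,1) = -0.793396 + (-0.793396 − (-0.830830))/3 = -0.780918

-0.7809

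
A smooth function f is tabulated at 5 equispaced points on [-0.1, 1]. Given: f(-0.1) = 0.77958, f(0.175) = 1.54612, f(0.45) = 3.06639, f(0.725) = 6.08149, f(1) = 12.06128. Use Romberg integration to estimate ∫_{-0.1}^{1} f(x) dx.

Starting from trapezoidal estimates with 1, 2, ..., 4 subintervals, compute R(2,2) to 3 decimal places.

4.532

R(0,0) (trapezoid, 1 panel, h=1.1000): 7.06247
R(1,0) (trapezoid, 2 panels, h=0.5500): 5.21775
R(2,0) (trapezoid, 4 panels, h=0.2750): 4.70647
R(1,1) = 5.21775 + (5.21775 − 7.06247)/3 = 4.60284
R(2,1) = 4.70647 + (4.70647 − 5.21775)/3 = 4.53604
R(2,2) = 4.53604 + (4.53604 − 4.60284)/15 = 4.53159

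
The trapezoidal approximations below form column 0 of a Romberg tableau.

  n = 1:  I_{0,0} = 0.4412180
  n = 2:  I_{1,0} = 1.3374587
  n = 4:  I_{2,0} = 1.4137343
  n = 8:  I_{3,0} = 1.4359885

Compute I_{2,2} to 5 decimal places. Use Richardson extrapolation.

1.42602

I_{1,1} = 1.3374587 + (1.3374587 − 0.4412180)/3 = 1.6362056
I_{2,1} = 1.4137343 + (1.4137343 − 1.3374587)/3 = 1.4391595
I_{2,2} = 1.4391595 + (1.4391595 − 1.6362056)/15 = 1.4260231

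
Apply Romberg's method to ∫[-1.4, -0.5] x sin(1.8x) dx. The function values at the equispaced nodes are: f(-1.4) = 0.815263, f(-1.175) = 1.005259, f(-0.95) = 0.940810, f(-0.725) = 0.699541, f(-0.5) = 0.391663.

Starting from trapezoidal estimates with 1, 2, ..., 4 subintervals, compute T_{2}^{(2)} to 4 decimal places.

T_{0}^{(0)} (trapezoid, 1 panel, h=0.9000): 0.543117
T_{1}^{(0)} (trapezoid, 2 panels, h=0.4500): 0.694923
T_{2}^{(0)} (trapezoid, 4 panels, h=0.2250): 0.731041
T_{1}^{(1)} = 0.694923 + (0.694923 − 0.543117)/3 = 0.745525
T_{2}^{(1)} = 0.731041 + (0.731041 − 0.694923)/3 = 0.743080
T_{2}^{(2)} = 0.743080 + (0.743080 − 0.745525)/15 = 0.742917

0.7429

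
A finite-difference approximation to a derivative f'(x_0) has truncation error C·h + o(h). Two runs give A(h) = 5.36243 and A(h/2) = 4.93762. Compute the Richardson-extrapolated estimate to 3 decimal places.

The leading error scales as h; refining by a factor of 2 reduces it by 2^1 = 2.
Extrapolated value = (2·A(h/2) − A(h)) / (2 − 1)
= (2·4.93762 − 5.36243) / 1
= 4.51281 / 1 = 4.51281

4.513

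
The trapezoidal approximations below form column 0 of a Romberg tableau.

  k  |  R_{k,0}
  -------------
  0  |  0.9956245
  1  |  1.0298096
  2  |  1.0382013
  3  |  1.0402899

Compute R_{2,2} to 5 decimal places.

Richardson extrapolation on the trapezoidal column (denominator 4−1=3):
R_{1,1} = (4·1.0298096 − 0.9956245) / 3 = 1.0412046
R_{2,1} = (4·1.0382013 − 1.0298096) / 3 = 1.0409985
R_{2,2} = 1.0409985 + (1.0409985 − 1.0412046)/15 = 1.0409848

1.04098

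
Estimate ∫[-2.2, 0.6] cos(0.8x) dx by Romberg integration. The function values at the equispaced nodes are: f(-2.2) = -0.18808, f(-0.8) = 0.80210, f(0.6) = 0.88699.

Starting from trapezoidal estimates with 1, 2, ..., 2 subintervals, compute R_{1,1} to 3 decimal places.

R_{0,0} (trapezoid, 1 panel, h=2.8000): 0.97847
R_{1,0} (trapezoid, 2 panels, h=1.4000): 1.61218
R_{1,1} = 1.61218 + (1.61218 − 0.97847)/3 = 1.82342

1.823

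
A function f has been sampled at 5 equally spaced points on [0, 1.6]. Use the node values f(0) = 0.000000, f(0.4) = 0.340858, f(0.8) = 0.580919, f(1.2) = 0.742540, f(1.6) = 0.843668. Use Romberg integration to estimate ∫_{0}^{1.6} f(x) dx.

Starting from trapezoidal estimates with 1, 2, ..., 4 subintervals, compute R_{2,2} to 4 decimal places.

R_{0,0} (trapezoid, 1 panel, h=1.6000): 0.674934
R_{1,0} (trapezoid, 2 panels, h=0.8000): 0.802202
R_{2,0} (trapezoid, 4 panels, h=0.4000): 0.834460
R_{1,1} = 0.802202 + (0.802202 − 0.674934)/3 = 0.844625
R_{2,1} = 0.834460 + (0.834460 − 0.802202)/3 = 0.845213
R_{2,2} = 0.845213 + (0.845213 − 0.844625)/15 = 0.845252

0.8453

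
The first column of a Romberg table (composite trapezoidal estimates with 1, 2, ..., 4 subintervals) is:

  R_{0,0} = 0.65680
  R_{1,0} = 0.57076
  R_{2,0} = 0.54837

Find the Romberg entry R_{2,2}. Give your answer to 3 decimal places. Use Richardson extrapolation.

0.541

Richardson extrapolation on the trapezoidal column (denominator 4−1=3):
R_{1,1} = (4·0.57076 − 0.65680) / 3 = 0.54208
R_{2,1} = 0.54837 + (0.54837 − 0.57076)/3 = 0.54091
R_{2,2} = 0.54091 + (0.54091 − 0.54208)/15 = 0.54083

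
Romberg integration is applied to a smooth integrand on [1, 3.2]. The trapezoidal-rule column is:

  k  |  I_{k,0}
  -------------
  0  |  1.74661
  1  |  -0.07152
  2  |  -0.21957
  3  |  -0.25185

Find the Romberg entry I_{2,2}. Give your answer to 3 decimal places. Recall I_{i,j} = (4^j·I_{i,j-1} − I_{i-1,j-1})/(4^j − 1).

I_{1,1} = -0.07152 + (-0.07152 − 1.74661)/3 = -0.67756
I_{2,1} = -0.21957 + (-0.21957 − (-0.07152))/3 = -0.26892
I_{2,2} = (16·(-0.26892) − (-0.67756)) / 15 = -0.24168

-0.242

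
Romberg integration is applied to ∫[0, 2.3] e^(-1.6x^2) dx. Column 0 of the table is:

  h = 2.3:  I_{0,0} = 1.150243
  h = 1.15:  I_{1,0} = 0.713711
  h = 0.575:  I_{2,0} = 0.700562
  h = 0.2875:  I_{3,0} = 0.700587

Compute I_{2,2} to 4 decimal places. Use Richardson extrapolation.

0.7047

Richardson extrapolation on the trapezoidal column (denominator 4−1=3):
I_{1,1} = 0.713711 + (0.713711 − 1.150243)/3 = 0.568200
I_{2,1} = 0.700562 + (0.700562 − 0.713711)/3 = 0.696179
I_{2,2} = (16·0.696179 − 0.568200) / 15 = 0.704711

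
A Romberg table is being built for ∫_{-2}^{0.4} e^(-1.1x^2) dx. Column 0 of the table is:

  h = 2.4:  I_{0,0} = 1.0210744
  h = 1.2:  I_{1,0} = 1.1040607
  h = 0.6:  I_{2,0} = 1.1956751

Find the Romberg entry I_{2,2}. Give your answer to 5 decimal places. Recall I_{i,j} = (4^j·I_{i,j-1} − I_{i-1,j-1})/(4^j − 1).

Richardson extrapolation on the trapezoidal column (denominator 4−1=3):
I_{1,1} = (4·1.1040607 − 1.0210744) / 3 = 1.1317228
I_{2,1} = (4·1.1956751 − 1.1040607) / 3 = 1.2262132
I_{2,2} = (16·1.2262132 − 1.1317228) / 15 = 1.2325126
(Column j=1 coincides with Simpson's rule on the same nodes.)

1.23251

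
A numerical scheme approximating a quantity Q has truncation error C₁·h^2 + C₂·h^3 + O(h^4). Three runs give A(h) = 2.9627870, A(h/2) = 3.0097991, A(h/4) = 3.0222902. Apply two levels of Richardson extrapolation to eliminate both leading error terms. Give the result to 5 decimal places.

3.02659

First eliminate the h^2 term (factor 2^2 = 4):
  B₁ = (4·3.0097991 − 2.9627870)/3 = 3.0254698
  B₂ = (4·3.0222902 − 3.0097991)/3 = 3.0264539
Then eliminate the h^3 term (factor 2^3 = 8):
  (8·3.0264539 − 3.0254698)/7 = 3.0265945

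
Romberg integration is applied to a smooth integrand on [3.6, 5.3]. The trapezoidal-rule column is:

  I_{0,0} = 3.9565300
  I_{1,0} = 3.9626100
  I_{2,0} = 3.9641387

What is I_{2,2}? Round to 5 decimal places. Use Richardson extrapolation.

Richardson extrapolation on the trapezoidal column (denominator 4−1=3):
I_{1,1} = 3.9626100 + (3.9626100 − 3.9565300)/3 = 3.9646367
I_{2,1} = (4·3.9641387 − 3.9626100) / 3 = 3.9646483
I_{2,2} = (16·3.9646483 − 3.9646367) / 15 = 3.9646491

3.96465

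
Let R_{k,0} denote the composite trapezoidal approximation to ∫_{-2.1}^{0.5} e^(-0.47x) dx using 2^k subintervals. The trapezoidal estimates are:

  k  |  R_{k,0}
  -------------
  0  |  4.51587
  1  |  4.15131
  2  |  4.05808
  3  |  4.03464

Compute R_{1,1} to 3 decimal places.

R_{1,1} = (4·4.15131 − 4.51587) / 3 = 4.02979

4.030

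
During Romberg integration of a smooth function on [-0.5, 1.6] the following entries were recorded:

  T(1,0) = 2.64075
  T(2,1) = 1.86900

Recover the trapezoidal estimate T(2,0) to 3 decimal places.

From T(2,1) = (4·T(2,0) − T(1,0))/3, solve for T(2,0):
4·T(2,0) = 3·1.86900 + 2.64075 = 8.24775
T(2,0) = 2.06194

2.062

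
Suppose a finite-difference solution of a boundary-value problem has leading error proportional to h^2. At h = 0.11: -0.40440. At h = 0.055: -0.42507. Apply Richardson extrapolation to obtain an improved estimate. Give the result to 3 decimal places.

-0.432

The leading error scales as h^2; refining by a factor of 2 reduces it by 2^2 = 4.
Extrapolated value = (4·A(h/2) − A(h)) / (4 − 1)
= (4·(-0.42507) − (-0.40440)) / 3
= -1.29588 / 3 = -0.43196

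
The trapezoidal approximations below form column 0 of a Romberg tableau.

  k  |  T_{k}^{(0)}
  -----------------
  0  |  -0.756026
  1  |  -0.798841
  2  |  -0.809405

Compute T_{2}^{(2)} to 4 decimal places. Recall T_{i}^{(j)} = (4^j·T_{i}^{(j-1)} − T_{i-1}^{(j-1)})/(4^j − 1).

T_{1}^{(1)} = -0.798841 + (-0.798841 − (-0.756026))/3 = -0.813113
T_{2}^{(1)} = -0.809405 + (-0.809405 − (-0.798841))/3 = -0.812926
T_{2}^{(2)} = -0.812926 + (-0.812926 − (-0.813113))/15 = -0.812914

-0.8129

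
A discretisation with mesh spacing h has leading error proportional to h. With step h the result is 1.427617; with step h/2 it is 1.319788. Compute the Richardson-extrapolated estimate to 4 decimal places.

The leading error scales as h; refining by a factor of 2 reduces it by 2^1 = 2.
Extrapolated value = (2·A(h/2) − A(h)) / (2 − 1)
= (2·1.319788 − 1.427617) / 1
= 1.211959 / 1 = 1.211959

1.2120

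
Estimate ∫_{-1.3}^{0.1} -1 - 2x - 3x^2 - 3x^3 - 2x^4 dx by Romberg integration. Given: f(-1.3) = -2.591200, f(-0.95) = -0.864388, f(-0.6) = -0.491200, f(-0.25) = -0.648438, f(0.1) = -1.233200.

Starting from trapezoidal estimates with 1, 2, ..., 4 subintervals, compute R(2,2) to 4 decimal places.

R(0,0) (trapezoid, 1 panel, h=1.4000): -2.677080
R(1,0) (trapezoid, 2 panels, h=0.7000): -1.682380
R(2,0) (trapezoid, 4 panels, h=0.3500): -1.370679
R(1,1) = -1.682380 + (-1.682380 − (-2.677080))/3 = -1.350813
R(2,1) = -1.370679 + (-1.370679 − (-1.682380))/3 = -1.266779
R(2,2) = -1.266779 + (-1.266779 − (-1.350813))/15 = -1.261177

-1.2612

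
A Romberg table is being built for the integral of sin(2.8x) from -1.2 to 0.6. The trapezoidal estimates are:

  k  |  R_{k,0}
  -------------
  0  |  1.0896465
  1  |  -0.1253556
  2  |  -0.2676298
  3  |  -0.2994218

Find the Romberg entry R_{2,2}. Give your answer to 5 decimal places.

-0.30070

Richardson extrapolation on the trapezoidal column (denominator 4−1=3):
R_{1,1} = -0.1253556 + (-0.1253556 − 1.0896465)/3 = -0.5303563
R_{2,1} = (4·(-0.2676298) − (-0.1253556)) / 3 = -0.3150545
R_{2,2} = (16·(-0.3150545) − (-0.5303563)) / 15 = -0.3007010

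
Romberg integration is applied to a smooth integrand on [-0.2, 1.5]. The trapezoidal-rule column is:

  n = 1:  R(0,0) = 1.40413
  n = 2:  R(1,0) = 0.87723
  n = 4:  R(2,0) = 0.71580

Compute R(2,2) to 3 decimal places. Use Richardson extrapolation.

0.659

R(1,1) = (4·0.87723 − 1.40413) / 3 = 0.70160
R(2,1) = (4·0.71580 − 0.87723) / 3 = 0.66199
R(2,2) = (16·0.66199 − 0.70160) / 15 = 0.65935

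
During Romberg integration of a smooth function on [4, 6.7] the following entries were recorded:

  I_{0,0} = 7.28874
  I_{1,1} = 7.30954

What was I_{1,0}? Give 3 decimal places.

From I_{1,1} = (4·I_{1,0} − I_{0,0})/3, solve for I_{1,0}:
4·I_{1,0} = 3·7.30954 + 7.28874 = 29.21736
I_{1,0} = 7.30434

7.304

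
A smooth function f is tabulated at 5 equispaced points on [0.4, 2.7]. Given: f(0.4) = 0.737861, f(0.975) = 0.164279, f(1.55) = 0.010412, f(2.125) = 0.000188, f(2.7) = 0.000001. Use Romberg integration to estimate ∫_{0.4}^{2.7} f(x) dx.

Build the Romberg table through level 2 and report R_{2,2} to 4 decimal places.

R_{0,0} (trapezoid, 1 panel, h=2.3000): 0.848541
R_{1,0} (trapezoid, 2 panels, h=1.1500): 0.436244
R_{2,0} (trapezoid, 4 panels, h=0.5750): 0.312691
R_{1,1} = 0.436244 + (0.436244 − 0.848541)/3 = 0.298812
R_{2,1} = 0.312691 + (0.312691 − 0.436244)/3 = 0.271507
R_{2,2} = 0.271507 + (0.271507 − 0.298812)/15 = 0.269687

0.2697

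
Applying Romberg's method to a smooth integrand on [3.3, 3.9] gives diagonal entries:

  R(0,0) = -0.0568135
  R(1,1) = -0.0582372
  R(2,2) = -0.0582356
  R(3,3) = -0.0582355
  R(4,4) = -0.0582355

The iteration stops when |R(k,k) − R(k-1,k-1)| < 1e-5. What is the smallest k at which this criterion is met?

k = 2

|R(1,1) − R(0,0)| = 0.0014237 ≥ 1e-5
|R(2,2) − R(1,1)| = 0.0000016 < 1e-5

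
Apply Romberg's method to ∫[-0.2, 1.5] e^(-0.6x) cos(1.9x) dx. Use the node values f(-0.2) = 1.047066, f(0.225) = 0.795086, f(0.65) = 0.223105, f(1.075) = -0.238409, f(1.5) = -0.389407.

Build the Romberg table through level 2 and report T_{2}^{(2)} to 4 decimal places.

0.4740

T_{0}^{(0)} (trapezoid, 1 panel, h=1.7000): 0.559010
T_{1}^{(0)} (trapezoid, 2 panels, h=0.8500): 0.469144
T_{2}^{(0)} (trapezoid, 4 panels, h=0.4250): 0.471160
T_{1}^{(1)} = 0.469144 + (0.469144 − 0.559010)/3 = 0.439189
T_{2}^{(1)} = 0.471160 + (0.471160 − 0.469144)/3 = 0.471832
T_{2}^{(2)} = 0.471832 + (0.471832 − 0.439189)/15 = 0.474008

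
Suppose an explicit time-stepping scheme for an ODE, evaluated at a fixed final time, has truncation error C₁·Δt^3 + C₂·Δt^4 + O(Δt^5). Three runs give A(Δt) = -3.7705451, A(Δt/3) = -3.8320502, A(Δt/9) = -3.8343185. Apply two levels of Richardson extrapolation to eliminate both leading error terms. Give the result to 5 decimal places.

-3.83441

First eliminate the Δt^3 term (factor 3^3 = 27):
  B₁ = (27·(-3.8320502) − (-3.7705451))/26 = -3.8344158
  B₂ = (27·(-3.8343185) − (-3.8320502))/26 = -3.8344057
Then eliminate the Δt^4 term (factor 3^4 = 81):
  (81·(-3.8344057) − (-3.8344158))/80 = -3.8344056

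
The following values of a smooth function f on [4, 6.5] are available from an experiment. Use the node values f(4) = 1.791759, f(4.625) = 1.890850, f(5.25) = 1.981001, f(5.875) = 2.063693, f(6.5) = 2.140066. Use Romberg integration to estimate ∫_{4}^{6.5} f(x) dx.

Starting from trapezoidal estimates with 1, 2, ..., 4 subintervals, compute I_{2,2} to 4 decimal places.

I_{0,0} (trapezoid, 1 panel, h=2.5000): 4.914781
I_{1,0} (trapezoid, 2 panels, h=1.2500): 4.933642
I_{2,0} (trapezoid, 4 panels, h=0.6250): 4.938410
I_{1,1} = 4.933642 + (4.933642 − 4.914781)/3 = 4.939929
I_{2,1} = 4.938410 + (4.938410 − 4.933642)/3 = 4.939999
I_{2,2} = 4.939999 + (4.939999 − 4.939929)/15 = 4.940004

4.9400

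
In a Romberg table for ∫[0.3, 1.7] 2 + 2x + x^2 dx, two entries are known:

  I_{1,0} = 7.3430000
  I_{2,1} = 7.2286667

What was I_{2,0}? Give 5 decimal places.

From I_{2,1} = (4·I_{2,0} − I_{1,0})/3, solve for I_{2,0}:
4·I_{2,0} = 3·7.2286667 + 7.3430000 = 29.0290001
I_{2,0} = 7.2572500

7.25725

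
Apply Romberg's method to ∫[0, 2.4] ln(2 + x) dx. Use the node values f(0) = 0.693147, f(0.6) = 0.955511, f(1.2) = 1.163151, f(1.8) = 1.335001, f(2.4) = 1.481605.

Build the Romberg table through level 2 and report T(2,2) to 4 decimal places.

T(0,0) (trapezoid, 1 panel, h=2.4000): 2.609702
T(1,0) (trapezoid, 2 panels, h=1.2000): 2.700632
T(2,0) (trapezoid, 4 panels, h=0.6000): 2.724623
T(1,1) = 2.700632 + (2.700632 − 2.609702)/3 = 2.730942
T(2,1) = 2.724623 + (2.724623 − 2.700632)/3 = 2.732620
T(2,2) = 2.732620 + (2.732620 − 2.730942)/15 = 2.732732

2.7327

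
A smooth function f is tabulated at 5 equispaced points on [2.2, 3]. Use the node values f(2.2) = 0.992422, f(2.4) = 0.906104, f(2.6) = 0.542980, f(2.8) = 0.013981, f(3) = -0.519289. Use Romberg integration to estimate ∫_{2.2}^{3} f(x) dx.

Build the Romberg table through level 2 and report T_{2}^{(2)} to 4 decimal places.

0.3491

T_{0}^{(0)} (trapezoid, 1 panel, h=0.8000): 0.189253
T_{1}^{(0)} (trapezoid, 2 panels, h=0.4000): 0.311819
T_{2}^{(0)} (trapezoid, 4 panels, h=0.2000): 0.339926
T_{1}^{(1)} = 0.311819 + (0.311819 − 0.189253)/3 = 0.352674
T_{2}^{(1)} = 0.339926 + (0.339926 − 0.311819)/3 = 0.349295
T_{2}^{(2)} = 0.349295 + (0.349295 − 0.352674)/15 = 0.349070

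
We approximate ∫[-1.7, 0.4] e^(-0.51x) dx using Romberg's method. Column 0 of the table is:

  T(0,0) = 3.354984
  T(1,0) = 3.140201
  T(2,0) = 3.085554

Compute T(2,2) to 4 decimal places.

T(1,1) = (4·3.140201 − 3.354984) / 3 = 3.068607
T(2,1) = (4·3.085554 − 3.140201) / 3 = 3.067338
T(2,2) = (16·3.067338 − 3.068607) / 15 = 3.067253
(Column j=1 coincides with Simpson's rule on the same nodes.)

3.0673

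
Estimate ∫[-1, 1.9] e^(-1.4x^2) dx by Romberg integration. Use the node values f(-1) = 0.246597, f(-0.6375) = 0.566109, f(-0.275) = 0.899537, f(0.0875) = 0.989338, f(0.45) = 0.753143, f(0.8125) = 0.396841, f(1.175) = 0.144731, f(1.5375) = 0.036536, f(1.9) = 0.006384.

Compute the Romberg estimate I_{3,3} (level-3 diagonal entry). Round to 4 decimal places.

1.4257

I_{0,0} (trapezoid, 1 panel, h=2.9000): 0.366822
I_{1,0} (trapezoid, 2 panels, h=1.4500): 1.275469
I_{2,0} (trapezoid, 4 panels, h=0.7250): 1.394829
I_{3,0} (trapezoid, 8 panels, h=0.3625): 1.418363
I_{1,1} = 1.275469 + (1.275469 − 0.366822)/3 = 1.578351
I_{2,1} = 1.394829 + (1.394829 − 1.275469)/3 = 1.434616
I_{3,1} = 1.418363 + (1.418363 − 1.394829)/3 = 1.426208
I_{2,2} = 1.434616 + (1.434616 − 1.578351)/15 = 1.425034
I_{3,2} = 1.426208 + (1.426208 − 1.434616)/15 = 1.425647
I_{3,3} = 1.425647 + (1.425647 − 1.425034)/63 = 1.425657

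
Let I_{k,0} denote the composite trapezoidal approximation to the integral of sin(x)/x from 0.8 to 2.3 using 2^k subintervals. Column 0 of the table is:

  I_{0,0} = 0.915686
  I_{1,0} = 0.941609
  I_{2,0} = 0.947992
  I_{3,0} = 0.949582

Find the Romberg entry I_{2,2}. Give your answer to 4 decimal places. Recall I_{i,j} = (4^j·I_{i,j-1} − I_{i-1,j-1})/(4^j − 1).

0.9501

I_{1,1} = 0.941609 + (0.941609 − 0.915686)/3 = 0.950250
I_{2,1} = (4·0.947992 − 0.941609) / 3 = 0.950120
I_{2,2} = 0.950120 + (0.950120 − 0.950250)/15 = 0.950111
(Column j=1 coincides with Simpson's rule on the same nodes.)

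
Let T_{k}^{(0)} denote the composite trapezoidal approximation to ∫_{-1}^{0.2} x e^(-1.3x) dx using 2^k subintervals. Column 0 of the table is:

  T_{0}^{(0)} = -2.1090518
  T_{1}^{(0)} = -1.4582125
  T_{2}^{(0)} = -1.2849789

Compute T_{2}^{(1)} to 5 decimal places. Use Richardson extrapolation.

Richardson extrapolation on the trapezoidal column (denominator 4−1=3):
T_{2}^{(1)} = -1.2849789 + (-1.2849789 − (-1.4582125))/3 = -1.2272344
(Column j=1 coincides with Simpson's rule on the same nodes.)

-1.22723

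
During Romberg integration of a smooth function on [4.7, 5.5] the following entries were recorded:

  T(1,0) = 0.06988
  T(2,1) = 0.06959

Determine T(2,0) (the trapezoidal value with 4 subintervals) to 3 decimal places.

0.070

From T(2,1) = (4·T(2,0) − T(1,0))/3, solve for T(2,0):
4·T(2,0) = 3·0.06959 + 0.06988 = 0.27865
T(2,0) = 0.06966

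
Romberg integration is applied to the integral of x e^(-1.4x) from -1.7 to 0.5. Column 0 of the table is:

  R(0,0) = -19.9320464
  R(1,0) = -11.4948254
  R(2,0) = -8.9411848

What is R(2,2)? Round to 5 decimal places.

-8.05047

Richardson extrapolation on the trapezoidal column (denominator 4−1=3):
R(1,1) = (4·(-11.4948254) − (-19.9320464)) / 3 = -8.6824184
R(2,1) = -8.9411848 + (-8.9411848 − (-11.4948254))/3 = -8.0899713
R(2,2) = -8.0899713 + (-8.0899713 − (-8.6824184))/15 = -8.0504748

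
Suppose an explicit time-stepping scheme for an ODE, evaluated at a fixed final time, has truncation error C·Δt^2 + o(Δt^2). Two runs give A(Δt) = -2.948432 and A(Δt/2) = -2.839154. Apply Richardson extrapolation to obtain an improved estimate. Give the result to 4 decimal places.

The leading error scales as Δt^2; refining by a factor of 2 reduces it by 2^2 = 4.
Extrapolated value = (4·A(Δt/2) − A(Δt)) / (4 − 1)
= (4·(-2.839154) − (-2.948432)) / 3
= -8.408184 / 3 = -2.802728

-2.8027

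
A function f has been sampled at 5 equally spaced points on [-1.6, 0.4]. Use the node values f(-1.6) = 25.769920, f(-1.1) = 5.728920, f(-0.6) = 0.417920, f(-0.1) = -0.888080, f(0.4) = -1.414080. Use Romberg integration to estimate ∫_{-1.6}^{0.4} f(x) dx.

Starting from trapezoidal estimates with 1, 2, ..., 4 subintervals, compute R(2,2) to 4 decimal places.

7.3425

R(0,0) (trapezoid, 1 panel, h=2.0000): 24.355840
R(1,0) (trapezoid, 2 panels, h=1.0000): 12.595840
R(2,0) (trapezoid, 4 panels, h=0.5000): 8.718340
R(1,1) = 12.595840 + (12.595840 − 24.355840)/3 = 8.675840
R(2,1) = 8.718340 + (8.718340 − 12.595840)/3 = 7.425840
R(2,2) = 7.425840 + (7.425840 − 8.675840)/15 = 7.342507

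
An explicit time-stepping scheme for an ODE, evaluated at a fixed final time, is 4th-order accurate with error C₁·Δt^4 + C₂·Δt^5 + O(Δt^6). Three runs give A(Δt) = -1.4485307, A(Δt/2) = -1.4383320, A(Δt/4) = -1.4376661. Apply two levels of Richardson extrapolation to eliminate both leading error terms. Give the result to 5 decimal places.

-1.43762

First eliminate the Δt^4 term (factor 2^4 = 16):
  B₁ = (16·(-1.4383320) − (-1.4485307))/15 = -1.4376521
  B₂ = (16·(-1.4376661) − (-1.4383320))/15 = -1.4376217
Then eliminate the Δt^5 term (factor 2^5 = 32):
  (32·(-1.4376217) − (-1.4376521))/31 = -1.4376207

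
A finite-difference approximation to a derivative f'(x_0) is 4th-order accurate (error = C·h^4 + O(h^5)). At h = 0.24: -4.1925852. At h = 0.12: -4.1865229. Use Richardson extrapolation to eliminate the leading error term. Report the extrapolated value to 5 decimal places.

-4.18612

Extrapolated value = (16·A(h/2) − A(h)) / (16 − 1)
= (16·(-4.1865229) − (-4.1925852)) / 15
= -62.7917812 / 15 = -4.1861187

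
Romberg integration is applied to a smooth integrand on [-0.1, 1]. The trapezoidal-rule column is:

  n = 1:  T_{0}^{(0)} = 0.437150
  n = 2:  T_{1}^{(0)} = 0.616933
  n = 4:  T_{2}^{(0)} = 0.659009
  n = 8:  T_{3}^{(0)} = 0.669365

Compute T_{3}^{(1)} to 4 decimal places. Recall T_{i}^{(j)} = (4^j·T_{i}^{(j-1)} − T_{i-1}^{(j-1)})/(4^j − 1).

Richardson extrapolation on the trapezoidal column (denominator 4−1=3):
T_{3}^{(1)} = 0.669365 + (0.669365 − 0.659009)/3 = 0.672817

0.6728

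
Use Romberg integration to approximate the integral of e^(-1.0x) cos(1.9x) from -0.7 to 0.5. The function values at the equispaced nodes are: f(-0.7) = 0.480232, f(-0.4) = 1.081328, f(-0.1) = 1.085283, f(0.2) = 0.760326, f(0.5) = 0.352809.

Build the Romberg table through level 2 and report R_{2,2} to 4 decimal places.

R_{0,0} (trapezoid, 1 panel, h=1.2000): 0.499825
R_{1,0} (trapezoid, 2 panels, h=0.6000): 0.901082
R_{2,0} (trapezoid, 4 panels, h=0.3000): 1.003037
R_{1,1} = 0.901082 + (0.901082 − 0.499825)/3 = 1.034834
R_{2,1} = 1.003037 + (1.003037 − 0.901082)/3 = 1.037022
R_{2,2} = 1.037022 + (1.037022 − 1.034834)/15 = 1.037168

1.0372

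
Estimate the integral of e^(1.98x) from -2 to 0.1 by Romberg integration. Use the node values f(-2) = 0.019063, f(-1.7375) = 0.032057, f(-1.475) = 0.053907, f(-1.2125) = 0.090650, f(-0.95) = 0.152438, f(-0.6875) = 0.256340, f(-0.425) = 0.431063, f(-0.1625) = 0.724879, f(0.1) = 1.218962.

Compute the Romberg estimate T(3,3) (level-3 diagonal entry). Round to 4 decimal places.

T(0,0) (trapezoid, 1 panel, h=2.1000): 1.299926
T(1,0) (trapezoid, 2 panels, h=1.0500): 0.810023
T(2,0) (trapezoid, 4 panels, h=0.5250): 0.659621
T(3,0) (trapezoid, 8 panels, h=0.2625): 0.619591
T(1,1) = 0.810023 + (0.810023 − 1.299926)/3 = 0.646722
T(2,1) = 0.659621 + (0.659621 − 0.810023)/3 = 0.609487
T(3,1) = 0.619591 + (0.619591 − 0.659621)/3 = 0.606248
T(2,2) = 0.609487 + (0.609487 − 0.646722)/15 = 0.607005
T(3,2) = 0.606248 + (0.606248 − 0.609487)/15 = 0.606032
T(3,3) = 0.606032 + (0.606032 − 0.607005)/63 = 0.606017

0.6060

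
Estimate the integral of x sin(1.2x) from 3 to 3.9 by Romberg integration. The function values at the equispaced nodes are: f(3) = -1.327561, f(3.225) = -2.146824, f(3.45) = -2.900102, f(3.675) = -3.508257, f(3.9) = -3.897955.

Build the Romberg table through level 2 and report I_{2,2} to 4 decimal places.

-2.5234

I_{0,0} (trapezoid, 1 panel, h=0.9000): -2.351482
I_{1,0} (trapezoid, 2 panels, h=0.4500): -2.480787
I_{2,0} (trapezoid, 4 panels, h=0.2250): -2.512787
I_{1,1} = -2.480787 + (-2.480787 − (-2.351482))/3 = -2.523889
I_{2,1} = -2.512787 + (-2.512787 − (-2.480787))/3 = -2.523454
I_{2,2} = -2.523454 + (-2.523454 − (-2.523889))/15 = -2.523425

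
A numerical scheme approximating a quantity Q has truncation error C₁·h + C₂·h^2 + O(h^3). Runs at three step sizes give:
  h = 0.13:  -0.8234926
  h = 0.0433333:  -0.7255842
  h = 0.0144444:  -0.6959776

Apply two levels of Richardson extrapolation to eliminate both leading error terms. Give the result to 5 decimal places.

First eliminate the h term (factor 3^1 = 3):
  B₁ = (3·(-0.7255842) − (-0.8234926))/2 = -0.6766300
  B₂ = (3·(-0.6959776) − (-0.7255842))/2 = -0.6811743
Then eliminate the h^2 term (factor 3^2 = 9):
  (9·(-0.6811743) − (-0.6766300))/8 = -0.6817423

-0.68174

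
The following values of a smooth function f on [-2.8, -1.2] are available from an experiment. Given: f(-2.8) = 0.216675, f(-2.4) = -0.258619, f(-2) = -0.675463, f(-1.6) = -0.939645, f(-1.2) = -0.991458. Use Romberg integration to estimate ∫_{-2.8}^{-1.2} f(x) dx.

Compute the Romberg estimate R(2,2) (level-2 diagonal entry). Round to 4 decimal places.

R(0,0) (trapezoid, 1 panel, h=1.6000): -0.619826
R(1,0) (trapezoid, 2 panels, h=0.8000): -0.850284
R(2,0) (trapezoid, 4 panels, h=0.4000): -0.904447
R(1,1) = -0.850284 + (-0.850284 − (-0.619826))/3 = -0.927103
R(2,1) = -0.904447 + (-0.904447 − (-0.850284))/3 = -0.922501
R(2,2) = -0.922501 + (-0.922501 − (-0.927103))/15 = -0.922194

-0.9222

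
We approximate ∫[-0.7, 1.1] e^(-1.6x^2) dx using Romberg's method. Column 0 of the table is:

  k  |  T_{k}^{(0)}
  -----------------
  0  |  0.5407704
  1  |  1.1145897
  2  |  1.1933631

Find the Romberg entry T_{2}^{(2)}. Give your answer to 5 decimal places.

1.21387

Richardson extrapolation on the trapezoidal column (denominator 4−1=3):
T_{1}^{(1)} = 1.1145897 + (1.1145897 − 0.5407704)/3 = 1.3058628
T_{2}^{(1)} = (4·1.1933631 − 1.1145897) / 3 = 1.2196209
T_{2}^{(2)} = 1.2196209 + (1.2196209 − 1.3058628)/15 = 1.2138714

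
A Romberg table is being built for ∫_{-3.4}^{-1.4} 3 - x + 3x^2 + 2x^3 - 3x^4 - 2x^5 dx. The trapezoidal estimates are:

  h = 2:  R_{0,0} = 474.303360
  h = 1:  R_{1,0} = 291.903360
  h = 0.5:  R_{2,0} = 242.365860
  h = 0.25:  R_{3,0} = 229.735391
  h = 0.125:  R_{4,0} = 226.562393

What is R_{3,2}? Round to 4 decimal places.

225.5034

Richardson extrapolation on the trapezoidal column (denominator 4−1=3):
R_{2,1} = 242.365860 + (242.365860 − 291.903360)/3 = 225.853360
R_{3,1} = 229.735391 + (229.735391 − 242.365860)/3 = 225.525235
R_{3,2} = 225.525235 + (225.525235 − 225.853360)/15 = 225.503360
(Column j=1 coincides with Simpson's rule on the same nodes.)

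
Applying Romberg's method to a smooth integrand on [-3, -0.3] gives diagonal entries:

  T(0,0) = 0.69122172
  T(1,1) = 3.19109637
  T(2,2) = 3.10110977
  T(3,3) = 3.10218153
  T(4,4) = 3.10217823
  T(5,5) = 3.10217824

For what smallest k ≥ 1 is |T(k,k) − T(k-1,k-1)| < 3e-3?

|T(1,1) − T(0,0)| = 2.49987465 ≥ 3e-3
|T(2,2) − T(1,1)| = 0.08998660 ≥ 3e-3
|T(3,3) − T(2,2)| = 0.00107176 < 3e-3

k = 3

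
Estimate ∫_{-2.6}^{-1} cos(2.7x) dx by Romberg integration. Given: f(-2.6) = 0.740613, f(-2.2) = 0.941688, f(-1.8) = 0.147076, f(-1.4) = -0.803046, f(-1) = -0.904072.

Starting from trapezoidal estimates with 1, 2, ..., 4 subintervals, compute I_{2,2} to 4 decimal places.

0.0899

I_{0,0} (trapezoid, 1 panel, h=1.6000): -0.130767
I_{1,0} (trapezoid, 2 panels, h=0.8000): 0.052277
I_{2,0} (trapezoid, 4 panels, h=0.4000): 0.081595
I_{1,1} = 0.052277 + (0.052277 − (-0.130767))/3 = 0.113292
I_{2,1} = 0.081595 + (0.081595 − 0.052277)/3 = 0.091368
I_{2,2} = 0.091368 + (0.091368 − 0.113292)/15 = 0.089906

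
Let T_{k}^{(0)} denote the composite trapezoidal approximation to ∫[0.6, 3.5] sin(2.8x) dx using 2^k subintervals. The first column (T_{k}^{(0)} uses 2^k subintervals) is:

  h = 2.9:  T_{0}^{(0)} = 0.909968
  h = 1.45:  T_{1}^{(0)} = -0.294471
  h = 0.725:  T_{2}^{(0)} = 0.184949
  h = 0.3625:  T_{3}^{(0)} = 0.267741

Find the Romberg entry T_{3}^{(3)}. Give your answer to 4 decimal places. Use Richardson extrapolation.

0.2901

Richardson extrapolation on the trapezoidal column (denominator 4−1=3):
T_{1}^{(1)} = (4·(-0.294471) − 0.909968) / 3 = -0.695951
T_{2}^{(1)} = 0.184949 + (0.184949 − (-0.294471))/3 = 0.344756
T_{3}^{(1)} = (4·0.267741 − 0.184949) / 3 = 0.295338
T_{2}^{(2)} = (16·0.344756 − (-0.695951)) / 15 = 0.414136
T_{3}^{(2)} = 0.295338 + (0.295338 − 0.344756)/15 = 0.292043
T_{3}^{(3)} = 0.292043 + (0.292043 − 0.414136)/63 = 0.290105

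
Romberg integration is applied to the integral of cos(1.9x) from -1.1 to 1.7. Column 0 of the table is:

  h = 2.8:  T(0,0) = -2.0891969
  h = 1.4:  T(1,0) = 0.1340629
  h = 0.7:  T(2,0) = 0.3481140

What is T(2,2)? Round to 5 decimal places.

0.38909

Richardson extrapolation on the trapezoidal column (denominator 4−1=3):
T(1,1) = (4·0.1340629 − (-2.0891969)) / 3 = 0.8751495
T(2,1) = (4·0.3481140 − 0.1340629) / 3 = 0.4194644
T(2,2) = (16·0.4194644 − 0.8751495) / 15 = 0.3890854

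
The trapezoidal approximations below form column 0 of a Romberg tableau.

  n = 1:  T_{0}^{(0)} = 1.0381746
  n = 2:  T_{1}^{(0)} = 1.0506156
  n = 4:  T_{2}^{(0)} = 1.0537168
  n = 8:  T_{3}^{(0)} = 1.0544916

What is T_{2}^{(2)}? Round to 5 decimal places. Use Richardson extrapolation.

1.05475

Richardson extrapolation on the trapezoidal column (denominator 4−1=3):
T_{1}^{(1)} = (4·1.0506156 − 1.0381746) / 3 = 1.0547626
T_{2}^{(1)} = 1.0537168 + (1.0537168 − 1.0506156)/3 = 1.0547505
T_{2}^{(2)} = 1.0547505 + (1.0547505 − 1.0547626)/15 = 1.0547497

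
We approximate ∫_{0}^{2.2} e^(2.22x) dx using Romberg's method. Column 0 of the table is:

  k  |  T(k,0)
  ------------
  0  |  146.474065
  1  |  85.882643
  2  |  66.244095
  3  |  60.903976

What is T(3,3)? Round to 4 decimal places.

Richardson extrapolation on the trapezoidal column (denominator 4−1=3):
T(1,1) = 85.882643 + (85.882643 − 146.474065)/3 = 65.685502
T(2,1) = 66.244095 + (66.244095 − 85.882643)/3 = 59.697912
T(3,1) = 60.903976 + (60.903976 − 66.244095)/3 = 59.123936
T(2,2) = (16·59.697912 − 65.685502) / 15 = 59.298739
T(3,2) = (16·59.123936 − 59.697912) / 15 = 59.085671
T(3,3) = 59.085671 + (59.085671 − 59.298739)/63 = 59.082289

59.0823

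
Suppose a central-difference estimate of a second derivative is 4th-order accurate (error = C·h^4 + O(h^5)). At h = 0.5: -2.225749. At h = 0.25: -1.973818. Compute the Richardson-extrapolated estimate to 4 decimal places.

-1.9570

The leading error scales as h^4; refining by a factor of 2 reduces it by 2^4 = 16.
Extrapolated value = (16·A(h/2) − A(h)) / (16 − 1)
= (16·(-1.973818) − (-2.225749)) / 15
= -29.355339 / 15 = -1.957023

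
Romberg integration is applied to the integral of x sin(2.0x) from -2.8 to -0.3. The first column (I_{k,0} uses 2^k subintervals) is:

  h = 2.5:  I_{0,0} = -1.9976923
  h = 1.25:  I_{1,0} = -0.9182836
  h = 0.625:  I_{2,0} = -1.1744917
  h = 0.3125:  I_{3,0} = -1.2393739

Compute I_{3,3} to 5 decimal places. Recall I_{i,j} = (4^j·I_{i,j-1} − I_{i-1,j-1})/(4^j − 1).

I_{1,1} = (4·(-0.9182836) − (-1.9976923)) / 3 = -0.5584807
I_{2,1} = (4·(-1.1744917) − (-0.9182836)) / 3 = -1.2598944
I_{3,1} = -1.2393739 + (-1.2393739 − (-1.1744917))/3 = -1.2610013
I_{2,2} = (16·(-1.2598944) − (-0.5584807)) / 15 = -1.3066553
I_{3,2} = -1.2610013 + (-1.2610013 − (-1.2598944))/15 = -1.2610751
I_{3,3} = -1.2610751 + (-1.2610751 − (-1.3066553))/63 = -1.2603516
(Column j=1 coincides with Simpson's rule on the same nodes.)

-1.26035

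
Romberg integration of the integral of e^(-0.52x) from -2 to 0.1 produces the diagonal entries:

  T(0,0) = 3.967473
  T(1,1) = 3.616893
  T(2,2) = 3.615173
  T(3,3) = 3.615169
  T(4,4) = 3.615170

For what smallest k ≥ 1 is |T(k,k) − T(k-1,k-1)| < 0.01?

k = 2

|T(1,1) − T(0,0)| = 0.350580 ≥ 0.01
|T(2,2) − T(1,1)| = 0.001720 < 0.01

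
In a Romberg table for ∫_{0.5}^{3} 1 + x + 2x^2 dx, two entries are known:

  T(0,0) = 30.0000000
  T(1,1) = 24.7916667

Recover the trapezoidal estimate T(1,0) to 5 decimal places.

26.09375

From T(1,1) = (4·T(1,0) − T(0,0))/3, solve for T(1,0):
4·T(1,0) = 3·24.7916667 + 30.0000000 = 104.3750001
T(1,0) = 26.0937500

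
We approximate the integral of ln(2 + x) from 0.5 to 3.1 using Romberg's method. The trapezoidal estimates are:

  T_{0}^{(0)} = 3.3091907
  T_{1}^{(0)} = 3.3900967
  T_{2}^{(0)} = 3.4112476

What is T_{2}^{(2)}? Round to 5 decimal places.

3.41838

T_{1}^{(1)} = (4·3.3900967 − 3.3091907) / 3 = 3.4170654
T_{2}^{(1)} = (4·3.4112476 − 3.3900967) / 3 = 3.4182979
T_{2}^{(2)} = (16·3.4182979 − 3.4170654) / 15 = 3.4183801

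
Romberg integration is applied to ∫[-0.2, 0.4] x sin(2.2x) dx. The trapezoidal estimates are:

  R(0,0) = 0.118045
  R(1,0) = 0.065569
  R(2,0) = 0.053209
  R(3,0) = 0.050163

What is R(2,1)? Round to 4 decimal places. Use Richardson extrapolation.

0.0491

Richardson extrapolation on the trapezoidal column (denominator 4−1=3):
R(2,1) = (4·0.053209 − 0.065569) / 3 = 0.049089
(Column j=1 coincides with Simpson's rule on the same nodes.)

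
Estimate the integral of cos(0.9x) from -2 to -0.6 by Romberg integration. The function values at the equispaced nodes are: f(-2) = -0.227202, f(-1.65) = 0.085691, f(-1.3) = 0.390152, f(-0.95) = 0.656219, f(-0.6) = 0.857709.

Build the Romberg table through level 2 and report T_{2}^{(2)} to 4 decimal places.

T_{0}^{(0)} (trapezoid, 1 panel, h=1.4000): 0.441355
T_{1}^{(0)} (trapezoid, 2 panels, h=0.7000): 0.493784
T_{2}^{(0)} (trapezoid, 4 panels, h=0.3500): 0.506560
T_{1}^{(1)} = 0.493784 + (0.493784 − 0.441355)/3 = 0.511260
T_{2}^{(1)} = 0.506560 + (0.506560 − 0.493784)/3 = 0.510819
T_{2}^{(2)} = 0.510819 + (0.510819 − 0.511260)/15 = 0.510790

0.5108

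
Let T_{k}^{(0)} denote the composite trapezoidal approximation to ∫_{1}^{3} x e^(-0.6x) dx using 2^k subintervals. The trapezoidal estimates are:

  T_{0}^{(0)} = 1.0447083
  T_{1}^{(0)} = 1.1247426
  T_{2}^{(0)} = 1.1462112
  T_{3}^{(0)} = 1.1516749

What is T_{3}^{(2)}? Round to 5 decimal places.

T_{2}^{(1)} = 1.1462112 + (1.1462112 − 1.1247426)/3 = 1.1533674
T_{3}^{(1)} = (4·1.1516749 − 1.1462112) / 3 = 1.1534961
T_{3}^{(2)} = 1.1534961 + (1.1534961 − 1.1533674)/15 = 1.1535047

1.15350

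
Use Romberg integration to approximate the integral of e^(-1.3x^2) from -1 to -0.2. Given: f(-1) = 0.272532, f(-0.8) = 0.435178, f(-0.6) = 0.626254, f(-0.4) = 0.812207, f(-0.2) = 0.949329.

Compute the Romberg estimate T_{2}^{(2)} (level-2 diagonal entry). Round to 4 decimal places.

0.4976

T_{0}^{(0)} (trapezoid, 1 panel, h=0.8000): 0.488744
T_{1}^{(0)} (trapezoid, 2 panels, h=0.4000): 0.494874
T_{2}^{(0)} (trapezoid, 4 panels, h=0.2000): 0.496914
T_{1}^{(1)} = 0.494874 + (0.494874 − 0.488744)/3 = 0.496917
T_{2}^{(1)} = 0.496914 + (0.496914 − 0.494874)/3 = 0.497594
T_{2}^{(2)} = 0.497594 + (0.497594 − 0.496917)/15 = 0.497639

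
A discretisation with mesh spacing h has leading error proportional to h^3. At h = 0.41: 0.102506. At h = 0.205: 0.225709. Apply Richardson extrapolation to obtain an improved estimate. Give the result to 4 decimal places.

The leading error scales as h^3; refining by a factor of 2 reduces it by 2^3 = 8.
Extrapolated value = (8·A(h/2) − A(h)) / (8 − 1)
= (8·0.225709 − 0.102506) / 7
= 1.703166 / 7 = 0.243309

0.2433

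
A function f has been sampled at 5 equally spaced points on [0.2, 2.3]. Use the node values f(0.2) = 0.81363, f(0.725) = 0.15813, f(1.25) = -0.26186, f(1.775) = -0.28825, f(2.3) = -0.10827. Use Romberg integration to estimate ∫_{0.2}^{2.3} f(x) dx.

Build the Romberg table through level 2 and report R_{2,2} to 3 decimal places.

-0.055

R_{0,0} (trapezoid, 1 panel, h=2.1000): 0.74063
R_{1,0} (trapezoid, 2 panels, h=1.0500): 0.09536
R_{2,0} (trapezoid, 4 panels, h=0.5250): -0.02063
R_{1,1} = 0.09536 + (0.09536 − 0.74063)/3 = -0.11973
R_{2,1} = -0.02063 + (-0.02063 − 0.09536)/3 = -0.05929
R_{2,2} = -0.05929 + (-0.05929 − (-0.11973))/15 = -0.05526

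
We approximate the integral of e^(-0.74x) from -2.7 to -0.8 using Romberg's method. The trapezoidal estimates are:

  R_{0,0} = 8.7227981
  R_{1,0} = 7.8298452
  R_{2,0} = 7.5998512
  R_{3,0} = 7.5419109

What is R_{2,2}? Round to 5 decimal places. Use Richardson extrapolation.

Richardson extrapolation on the trapezoidal column (denominator 4−1=3):
R_{1,1} = 7.8298452 + (7.8298452 − 8.7227981)/3 = 7.5321942
R_{2,1} = 7.5998512 + (7.5998512 − 7.8298452)/3 = 7.5231865
R_{2,2} = (16·7.5231865 − 7.5321942) / 15 = 7.5225860

7.52259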